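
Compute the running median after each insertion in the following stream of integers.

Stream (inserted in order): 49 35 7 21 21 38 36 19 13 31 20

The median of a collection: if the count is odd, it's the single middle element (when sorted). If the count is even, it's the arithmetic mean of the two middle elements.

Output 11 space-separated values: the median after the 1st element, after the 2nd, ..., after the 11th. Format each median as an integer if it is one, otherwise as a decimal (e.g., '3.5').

Answer: 49 42 35 28 21 28 35 28 21 26 21

Derivation:
Step 1: insert 49 -> lo=[49] (size 1, max 49) hi=[] (size 0) -> median=49
Step 2: insert 35 -> lo=[35] (size 1, max 35) hi=[49] (size 1, min 49) -> median=42
Step 3: insert 7 -> lo=[7, 35] (size 2, max 35) hi=[49] (size 1, min 49) -> median=35
Step 4: insert 21 -> lo=[7, 21] (size 2, max 21) hi=[35, 49] (size 2, min 35) -> median=28
Step 5: insert 21 -> lo=[7, 21, 21] (size 3, max 21) hi=[35, 49] (size 2, min 35) -> median=21
Step 6: insert 38 -> lo=[7, 21, 21] (size 3, max 21) hi=[35, 38, 49] (size 3, min 35) -> median=28
Step 7: insert 36 -> lo=[7, 21, 21, 35] (size 4, max 35) hi=[36, 38, 49] (size 3, min 36) -> median=35
Step 8: insert 19 -> lo=[7, 19, 21, 21] (size 4, max 21) hi=[35, 36, 38, 49] (size 4, min 35) -> median=28
Step 9: insert 13 -> lo=[7, 13, 19, 21, 21] (size 5, max 21) hi=[35, 36, 38, 49] (size 4, min 35) -> median=21
Step 10: insert 31 -> lo=[7, 13, 19, 21, 21] (size 5, max 21) hi=[31, 35, 36, 38, 49] (size 5, min 31) -> median=26
Step 11: insert 20 -> lo=[7, 13, 19, 20, 21, 21] (size 6, max 21) hi=[31, 35, 36, 38, 49] (size 5, min 31) -> median=21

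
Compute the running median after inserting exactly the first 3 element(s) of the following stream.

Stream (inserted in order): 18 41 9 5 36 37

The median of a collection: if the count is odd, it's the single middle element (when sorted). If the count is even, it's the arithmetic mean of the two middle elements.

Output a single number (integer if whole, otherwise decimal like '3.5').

Step 1: insert 18 -> lo=[18] (size 1, max 18) hi=[] (size 0) -> median=18
Step 2: insert 41 -> lo=[18] (size 1, max 18) hi=[41] (size 1, min 41) -> median=29.5
Step 3: insert 9 -> lo=[9, 18] (size 2, max 18) hi=[41] (size 1, min 41) -> median=18

Answer: 18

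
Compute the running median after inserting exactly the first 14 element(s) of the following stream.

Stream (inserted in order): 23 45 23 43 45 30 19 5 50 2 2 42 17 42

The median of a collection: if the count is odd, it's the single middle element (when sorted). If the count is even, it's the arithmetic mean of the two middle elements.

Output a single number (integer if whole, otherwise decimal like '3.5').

Answer: 26.5

Derivation:
Step 1: insert 23 -> lo=[23] (size 1, max 23) hi=[] (size 0) -> median=23
Step 2: insert 45 -> lo=[23] (size 1, max 23) hi=[45] (size 1, min 45) -> median=34
Step 3: insert 23 -> lo=[23, 23] (size 2, max 23) hi=[45] (size 1, min 45) -> median=23
Step 4: insert 43 -> lo=[23, 23] (size 2, max 23) hi=[43, 45] (size 2, min 43) -> median=33
Step 5: insert 45 -> lo=[23, 23, 43] (size 3, max 43) hi=[45, 45] (size 2, min 45) -> median=43
Step 6: insert 30 -> lo=[23, 23, 30] (size 3, max 30) hi=[43, 45, 45] (size 3, min 43) -> median=36.5
Step 7: insert 19 -> lo=[19, 23, 23, 30] (size 4, max 30) hi=[43, 45, 45] (size 3, min 43) -> median=30
Step 8: insert 5 -> lo=[5, 19, 23, 23] (size 4, max 23) hi=[30, 43, 45, 45] (size 4, min 30) -> median=26.5
Step 9: insert 50 -> lo=[5, 19, 23, 23, 30] (size 5, max 30) hi=[43, 45, 45, 50] (size 4, min 43) -> median=30
Step 10: insert 2 -> lo=[2, 5, 19, 23, 23] (size 5, max 23) hi=[30, 43, 45, 45, 50] (size 5, min 30) -> median=26.5
Step 11: insert 2 -> lo=[2, 2, 5, 19, 23, 23] (size 6, max 23) hi=[30, 43, 45, 45, 50] (size 5, min 30) -> median=23
Step 12: insert 42 -> lo=[2, 2, 5, 19, 23, 23] (size 6, max 23) hi=[30, 42, 43, 45, 45, 50] (size 6, min 30) -> median=26.5
Step 13: insert 17 -> lo=[2, 2, 5, 17, 19, 23, 23] (size 7, max 23) hi=[30, 42, 43, 45, 45, 50] (size 6, min 30) -> median=23
Step 14: insert 42 -> lo=[2, 2, 5, 17, 19, 23, 23] (size 7, max 23) hi=[30, 42, 42, 43, 45, 45, 50] (size 7, min 30) -> median=26.5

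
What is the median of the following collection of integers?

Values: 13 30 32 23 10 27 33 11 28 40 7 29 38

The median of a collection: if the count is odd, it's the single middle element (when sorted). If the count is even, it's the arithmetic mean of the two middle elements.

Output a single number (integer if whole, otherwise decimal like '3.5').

Step 1: insert 13 -> lo=[13] (size 1, max 13) hi=[] (size 0) -> median=13
Step 2: insert 30 -> lo=[13] (size 1, max 13) hi=[30] (size 1, min 30) -> median=21.5
Step 3: insert 32 -> lo=[13, 30] (size 2, max 30) hi=[32] (size 1, min 32) -> median=30
Step 4: insert 23 -> lo=[13, 23] (size 2, max 23) hi=[30, 32] (size 2, min 30) -> median=26.5
Step 5: insert 10 -> lo=[10, 13, 23] (size 3, max 23) hi=[30, 32] (size 2, min 30) -> median=23
Step 6: insert 27 -> lo=[10, 13, 23] (size 3, max 23) hi=[27, 30, 32] (size 3, min 27) -> median=25
Step 7: insert 33 -> lo=[10, 13, 23, 27] (size 4, max 27) hi=[30, 32, 33] (size 3, min 30) -> median=27
Step 8: insert 11 -> lo=[10, 11, 13, 23] (size 4, max 23) hi=[27, 30, 32, 33] (size 4, min 27) -> median=25
Step 9: insert 28 -> lo=[10, 11, 13, 23, 27] (size 5, max 27) hi=[28, 30, 32, 33] (size 4, min 28) -> median=27
Step 10: insert 40 -> lo=[10, 11, 13, 23, 27] (size 5, max 27) hi=[28, 30, 32, 33, 40] (size 5, min 28) -> median=27.5
Step 11: insert 7 -> lo=[7, 10, 11, 13, 23, 27] (size 6, max 27) hi=[28, 30, 32, 33, 40] (size 5, min 28) -> median=27
Step 12: insert 29 -> lo=[7, 10, 11, 13, 23, 27] (size 6, max 27) hi=[28, 29, 30, 32, 33, 40] (size 6, min 28) -> median=27.5
Step 13: insert 38 -> lo=[7, 10, 11, 13, 23, 27, 28] (size 7, max 28) hi=[29, 30, 32, 33, 38, 40] (size 6, min 29) -> median=28

Answer: 28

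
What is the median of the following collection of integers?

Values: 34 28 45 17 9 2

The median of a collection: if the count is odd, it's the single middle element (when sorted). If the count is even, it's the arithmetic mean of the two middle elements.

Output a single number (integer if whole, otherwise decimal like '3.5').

Step 1: insert 34 -> lo=[34] (size 1, max 34) hi=[] (size 0) -> median=34
Step 2: insert 28 -> lo=[28] (size 1, max 28) hi=[34] (size 1, min 34) -> median=31
Step 3: insert 45 -> lo=[28, 34] (size 2, max 34) hi=[45] (size 1, min 45) -> median=34
Step 4: insert 17 -> lo=[17, 28] (size 2, max 28) hi=[34, 45] (size 2, min 34) -> median=31
Step 5: insert 9 -> lo=[9, 17, 28] (size 3, max 28) hi=[34, 45] (size 2, min 34) -> median=28
Step 6: insert 2 -> lo=[2, 9, 17] (size 3, max 17) hi=[28, 34, 45] (size 3, min 28) -> median=22.5

Answer: 22.5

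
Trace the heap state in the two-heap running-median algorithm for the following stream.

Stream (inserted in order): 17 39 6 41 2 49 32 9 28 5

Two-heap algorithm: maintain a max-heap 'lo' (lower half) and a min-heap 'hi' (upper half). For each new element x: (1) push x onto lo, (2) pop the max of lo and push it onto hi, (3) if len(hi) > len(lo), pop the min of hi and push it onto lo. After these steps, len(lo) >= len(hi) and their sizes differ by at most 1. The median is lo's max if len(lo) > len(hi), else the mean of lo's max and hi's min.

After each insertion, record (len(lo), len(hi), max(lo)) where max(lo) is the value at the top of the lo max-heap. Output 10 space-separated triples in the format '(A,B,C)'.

Step 1: insert 17 -> lo=[17] hi=[] -> (len(lo)=1, len(hi)=0, max(lo)=17)
Step 2: insert 39 -> lo=[17] hi=[39] -> (len(lo)=1, len(hi)=1, max(lo)=17)
Step 3: insert 6 -> lo=[6, 17] hi=[39] -> (len(lo)=2, len(hi)=1, max(lo)=17)
Step 4: insert 41 -> lo=[6, 17] hi=[39, 41] -> (len(lo)=2, len(hi)=2, max(lo)=17)
Step 5: insert 2 -> lo=[2, 6, 17] hi=[39, 41] -> (len(lo)=3, len(hi)=2, max(lo)=17)
Step 6: insert 49 -> lo=[2, 6, 17] hi=[39, 41, 49] -> (len(lo)=3, len(hi)=3, max(lo)=17)
Step 7: insert 32 -> lo=[2, 6, 17, 32] hi=[39, 41, 49] -> (len(lo)=4, len(hi)=3, max(lo)=32)
Step 8: insert 9 -> lo=[2, 6, 9, 17] hi=[32, 39, 41, 49] -> (len(lo)=4, len(hi)=4, max(lo)=17)
Step 9: insert 28 -> lo=[2, 6, 9, 17, 28] hi=[32, 39, 41, 49] -> (len(lo)=5, len(hi)=4, max(lo)=28)
Step 10: insert 5 -> lo=[2, 5, 6, 9, 17] hi=[28, 32, 39, 41, 49] -> (len(lo)=5, len(hi)=5, max(lo)=17)

Answer: (1,0,17) (1,1,17) (2,1,17) (2,2,17) (3,2,17) (3,3,17) (4,3,32) (4,4,17) (5,4,28) (5,5,17)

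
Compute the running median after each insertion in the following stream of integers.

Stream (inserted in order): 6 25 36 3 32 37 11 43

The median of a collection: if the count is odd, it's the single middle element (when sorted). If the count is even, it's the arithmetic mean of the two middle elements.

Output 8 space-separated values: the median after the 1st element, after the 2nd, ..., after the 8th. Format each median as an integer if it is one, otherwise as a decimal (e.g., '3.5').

Answer: 6 15.5 25 15.5 25 28.5 25 28.5

Derivation:
Step 1: insert 6 -> lo=[6] (size 1, max 6) hi=[] (size 0) -> median=6
Step 2: insert 25 -> lo=[6] (size 1, max 6) hi=[25] (size 1, min 25) -> median=15.5
Step 3: insert 36 -> lo=[6, 25] (size 2, max 25) hi=[36] (size 1, min 36) -> median=25
Step 4: insert 3 -> lo=[3, 6] (size 2, max 6) hi=[25, 36] (size 2, min 25) -> median=15.5
Step 5: insert 32 -> lo=[3, 6, 25] (size 3, max 25) hi=[32, 36] (size 2, min 32) -> median=25
Step 6: insert 37 -> lo=[3, 6, 25] (size 3, max 25) hi=[32, 36, 37] (size 3, min 32) -> median=28.5
Step 7: insert 11 -> lo=[3, 6, 11, 25] (size 4, max 25) hi=[32, 36, 37] (size 3, min 32) -> median=25
Step 8: insert 43 -> lo=[3, 6, 11, 25] (size 4, max 25) hi=[32, 36, 37, 43] (size 4, min 32) -> median=28.5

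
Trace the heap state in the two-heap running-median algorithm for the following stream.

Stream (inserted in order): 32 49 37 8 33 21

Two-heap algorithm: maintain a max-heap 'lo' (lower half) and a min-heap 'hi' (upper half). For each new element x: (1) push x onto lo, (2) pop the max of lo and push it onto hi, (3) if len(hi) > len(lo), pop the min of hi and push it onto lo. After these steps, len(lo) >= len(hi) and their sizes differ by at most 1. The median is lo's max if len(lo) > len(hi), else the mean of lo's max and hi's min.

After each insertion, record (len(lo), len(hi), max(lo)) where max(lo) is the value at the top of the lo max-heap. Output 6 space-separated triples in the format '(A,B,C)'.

Answer: (1,0,32) (1,1,32) (2,1,37) (2,2,32) (3,2,33) (3,3,32)

Derivation:
Step 1: insert 32 -> lo=[32] hi=[] -> (len(lo)=1, len(hi)=0, max(lo)=32)
Step 2: insert 49 -> lo=[32] hi=[49] -> (len(lo)=1, len(hi)=1, max(lo)=32)
Step 3: insert 37 -> lo=[32, 37] hi=[49] -> (len(lo)=2, len(hi)=1, max(lo)=37)
Step 4: insert 8 -> lo=[8, 32] hi=[37, 49] -> (len(lo)=2, len(hi)=2, max(lo)=32)
Step 5: insert 33 -> lo=[8, 32, 33] hi=[37, 49] -> (len(lo)=3, len(hi)=2, max(lo)=33)
Step 6: insert 21 -> lo=[8, 21, 32] hi=[33, 37, 49] -> (len(lo)=3, len(hi)=3, max(lo)=32)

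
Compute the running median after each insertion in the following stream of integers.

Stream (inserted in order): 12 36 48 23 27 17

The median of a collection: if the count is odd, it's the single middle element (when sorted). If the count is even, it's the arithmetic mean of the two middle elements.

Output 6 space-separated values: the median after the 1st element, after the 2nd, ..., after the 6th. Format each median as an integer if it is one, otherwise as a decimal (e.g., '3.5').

Step 1: insert 12 -> lo=[12] (size 1, max 12) hi=[] (size 0) -> median=12
Step 2: insert 36 -> lo=[12] (size 1, max 12) hi=[36] (size 1, min 36) -> median=24
Step 3: insert 48 -> lo=[12, 36] (size 2, max 36) hi=[48] (size 1, min 48) -> median=36
Step 4: insert 23 -> lo=[12, 23] (size 2, max 23) hi=[36, 48] (size 2, min 36) -> median=29.5
Step 5: insert 27 -> lo=[12, 23, 27] (size 3, max 27) hi=[36, 48] (size 2, min 36) -> median=27
Step 6: insert 17 -> lo=[12, 17, 23] (size 3, max 23) hi=[27, 36, 48] (size 3, min 27) -> median=25

Answer: 12 24 36 29.5 27 25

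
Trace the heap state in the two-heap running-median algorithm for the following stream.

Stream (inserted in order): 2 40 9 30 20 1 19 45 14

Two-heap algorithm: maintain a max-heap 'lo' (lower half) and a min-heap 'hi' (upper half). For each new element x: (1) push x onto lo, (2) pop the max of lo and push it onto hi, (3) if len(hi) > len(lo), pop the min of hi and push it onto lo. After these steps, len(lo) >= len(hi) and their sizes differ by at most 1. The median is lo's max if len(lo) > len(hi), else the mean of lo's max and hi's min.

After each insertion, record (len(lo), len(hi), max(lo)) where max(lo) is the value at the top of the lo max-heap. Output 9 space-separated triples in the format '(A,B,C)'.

Step 1: insert 2 -> lo=[2] hi=[] -> (len(lo)=1, len(hi)=0, max(lo)=2)
Step 2: insert 40 -> lo=[2] hi=[40] -> (len(lo)=1, len(hi)=1, max(lo)=2)
Step 3: insert 9 -> lo=[2, 9] hi=[40] -> (len(lo)=2, len(hi)=1, max(lo)=9)
Step 4: insert 30 -> lo=[2, 9] hi=[30, 40] -> (len(lo)=2, len(hi)=2, max(lo)=9)
Step 5: insert 20 -> lo=[2, 9, 20] hi=[30, 40] -> (len(lo)=3, len(hi)=2, max(lo)=20)
Step 6: insert 1 -> lo=[1, 2, 9] hi=[20, 30, 40] -> (len(lo)=3, len(hi)=3, max(lo)=9)
Step 7: insert 19 -> lo=[1, 2, 9, 19] hi=[20, 30, 40] -> (len(lo)=4, len(hi)=3, max(lo)=19)
Step 8: insert 45 -> lo=[1, 2, 9, 19] hi=[20, 30, 40, 45] -> (len(lo)=4, len(hi)=4, max(lo)=19)
Step 9: insert 14 -> lo=[1, 2, 9, 14, 19] hi=[20, 30, 40, 45] -> (len(lo)=5, len(hi)=4, max(lo)=19)

Answer: (1,0,2) (1,1,2) (2,1,9) (2,2,9) (3,2,20) (3,3,9) (4,3,19) (4,4,19) (5,4,19)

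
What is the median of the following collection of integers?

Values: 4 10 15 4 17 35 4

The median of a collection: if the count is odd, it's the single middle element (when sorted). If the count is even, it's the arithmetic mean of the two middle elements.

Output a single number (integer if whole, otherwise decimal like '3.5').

Answer: 10

Derivation:
Step 1: insert 4 -> lo=[4] (size 1, max 4) hi=[] (size 0) -> median=4
Step 2: insert 10 -> lo=[4] (size 1, max 4) hi=[10] (size 1, min 10) -> median=7
Step 3: insert 15 -> lo=[4, 10] (size 2, max 10) hi=[15] (size 1, min 15) -> median=10
Step 4: insert 4 -> lo=[4, 4] (size 2, max 4) hi=[10, 15] (size 2, min 10) -> median=7
Step 5: insert 17 -> lo=[4, 4, 10] (size 3, max 10) hi=[15, 17] (size 2, min 15) -> median=10
Step 6: insert 35 -> lo=[4, 4, 10] (size 3, max 10) hi=[15, 17, 35] (size 3, min 15) -> median=12.5
Step 7: insert 4 -> lo=[4, 4, 4, 10] (size 4, max 10) hi=[15, 17, 35] (size 3, min 15) -> median=10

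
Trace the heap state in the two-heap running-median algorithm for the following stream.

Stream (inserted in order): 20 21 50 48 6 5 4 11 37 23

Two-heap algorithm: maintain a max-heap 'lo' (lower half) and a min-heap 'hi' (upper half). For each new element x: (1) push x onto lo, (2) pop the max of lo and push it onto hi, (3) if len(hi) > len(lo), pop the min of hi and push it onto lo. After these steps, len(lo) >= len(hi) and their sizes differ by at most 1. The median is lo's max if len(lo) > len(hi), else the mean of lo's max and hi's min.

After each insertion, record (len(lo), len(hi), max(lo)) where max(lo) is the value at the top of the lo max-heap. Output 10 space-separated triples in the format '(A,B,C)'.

Answer: (1,0,20) (1,1,20) (2,1,21) (2,2,21) (3,2,21) (3,3,20) (4,3,20) (4,4,11) (5,4,20) (5,5,20)

Derivation:
Step 1: insert 20 -> lo=[20] hi=[] -> (len(lo)=1, len(hi)=0, max(lo)=20)
Step 2: insert 21 -> lo=[20] hi=[21] -> (len(lo)=1, len(hi)=1, max(lo)=20)
Step 3: insert 50 -> lo=[20, 21] hi=[50] -> (len(lo)=2, len(hi)=1, max(lo)=21)
Step 4: insert 48 -> lo=[20, 21] hi=[48, 50] -> (len(lo)=2, len(hi)=2, max(lo)=21)
Step 5: insert 6 -> lo=[6, 20, 21] hi=[48, 50] -> (len(lo)=3, len(hi)=2, max(lo)=21)
Step 6: insert 5 -> lo=[5, 6, 20] hi=[21, 48, 50] -> (len(lo)=3, len(hi)=3, max(lo)=20)
Step 7: insert 4 -> lo=[4, 5, 6, 20] hi=[21, 48, 50] -> (len(lo)=4, len(hi)=3, max(lo)=20)
Step 8: insert 11 -> lo=[4, 5, 6, 11] hi=[20, 21, 48, 50] -> (len(lo)=4, len(hi)=4, max(lo)=11)
Step 9: insert 37 -> lo=[4, 5, 6, 11, 20] hi=[21, 37, 48, 50] -> (len(lo)=5, len(hi)=4, max(lo)=20)
Step 10: insert 23 -> lo=[4, 5, 6, 11, 20] hi=[21, 23, 37, 48, 50] -> (len(lo)=5, len(hi)=5, max(lo)=20)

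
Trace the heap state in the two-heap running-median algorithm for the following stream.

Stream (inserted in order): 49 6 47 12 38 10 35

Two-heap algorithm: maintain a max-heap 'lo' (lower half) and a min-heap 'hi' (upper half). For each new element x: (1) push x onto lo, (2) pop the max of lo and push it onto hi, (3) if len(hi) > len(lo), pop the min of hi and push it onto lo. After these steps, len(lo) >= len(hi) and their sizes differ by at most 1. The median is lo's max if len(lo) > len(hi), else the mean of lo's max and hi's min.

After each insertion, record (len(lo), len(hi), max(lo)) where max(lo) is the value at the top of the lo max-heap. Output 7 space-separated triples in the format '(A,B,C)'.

Step 1: insert 49 -> lo=[49] hi=[] -> (len(lo)=1, len(hi)=0, max(lo)=49)
Step 2: insert 6 -> lo=[6] hi=[49] -> (len(lo)=1, len(hi)=1, max(lo)=6)
Step 3: insert 47 -> lo=[6, 47] hi=[49] -> (len(lo)=2, len(hi)=1, max(lo)=47)
Step 4: insert 12 -> lo=[6, 12] hi=[47, 49] -> (len(lo)=2, len(hi)=2, max(lo)=12)
Step 5: insert 38 -> lo=[6, 12, 38] hi=[47, 49] -> (len(lo)=3, len(hi)=2, max(lo)=38)
Step 6: insert 10 -> lo=[6, 10, 12] hi=[38, 47, 49] -> (len(lo)=3, len(hi)=3, max(lo)=12)
Step 7: insert 35 -> lo=[6, 10, 12, 35] hi=[38, 47, 49] -> (len(lo)=4, len(hi)=3, max(lo)=35)

Answer: (1,0,49) (1,1,6) (2,1,47) (2,2,12) (3,2,38) (3,3,12) (4,3,35)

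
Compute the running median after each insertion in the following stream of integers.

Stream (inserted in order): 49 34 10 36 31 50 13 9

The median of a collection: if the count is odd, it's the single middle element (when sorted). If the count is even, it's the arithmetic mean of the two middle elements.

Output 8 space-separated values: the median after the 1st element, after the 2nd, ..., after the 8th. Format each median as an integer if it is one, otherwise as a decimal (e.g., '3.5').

Step 1: insert 49 -> lo=[49] (size 1, max 49) hi=[] (size 0) -> median=49
Step 2: insert 34 -> lo=[34] (size 1, max 34) hi=[49] (size 1, min 49) -> median=41.5
Step 3: insert 10 -> lo=[10, 34] (size 2, max 34) hi=[49] (size 1, min 49) -> median=34
Step 4: insert 36 -> lo=[10, 34] (size 2, max 34) hi=[36, 49] (size 2, min 36) -> median=35
Step 5: insert 31 -> lo=[10, 31, 34] (size 3, max 34) hi=[36, 49] (size 2, min 36) -> median=34
Step 6: insert 50 -> lo=[10, 31, 34] (size 3, max 34) hi=[36, 49, 50] (size 3, min 36) -> median=35
Step 7: insert 13 -> lo=[10, 13, 31, 34] (size 4, max 34) hi=[36, 49, 50] (size 3, min 36) -> median=34
Step 8: insert 9 -> lo=[9, 10, 13, 31] (size 4, max 31) hi=[34, 36, 49, 50] (size 4, min 34) -> median=32.5

Answer: 49 41.5 34 35 34 35 34 32.5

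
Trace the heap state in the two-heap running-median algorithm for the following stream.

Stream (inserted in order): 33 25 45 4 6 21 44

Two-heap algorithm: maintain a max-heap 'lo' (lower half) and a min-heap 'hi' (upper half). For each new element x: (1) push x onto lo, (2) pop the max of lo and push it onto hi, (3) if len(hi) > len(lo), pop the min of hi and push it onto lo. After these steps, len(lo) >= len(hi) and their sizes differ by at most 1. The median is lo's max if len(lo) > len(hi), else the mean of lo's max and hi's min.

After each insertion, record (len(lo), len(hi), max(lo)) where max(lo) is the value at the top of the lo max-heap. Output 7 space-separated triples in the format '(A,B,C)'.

Step 1: insert 33 -> lo=[33] hi=[] -> (len(lo)=1, len(hi)=0, max(lo)=33)
Step 2: insert 25 -> lo=[25] hi=[33] -> (len(lo)=1, len(hi)=1, max(lo)=25)
Step 3: insert 45 -> lo=[25, 33] hi=[45] -> (len(lo)=2, len(hi)=1, max(lo)=33)
Step 4: insert 4 -> lo=[4, 25] hi=[33, 45] -> (len(lo)=2, len(hi)=2, max(lo)=25)
Step 5: insert 6 -> lo=[4, 6, 25] hi=[33, 45] -> (len(lo)=3, len(hi)=2, max(lo)=25)
Step 6: insert 21 -> lo=[4, 6, 21] hi=[25, 33, 45] -> (len(lo)=3, len(hi)=3, max(lo)=21)
Step 7: insert 44 -> lo=[4, 6, 21, 25] hi=[33, 44, 45] -> (len(lo)=4, len(hi)=3, max(lo)=25)

Answer: (1,0,33) (1,1,25) (2,1,33) (2,2,25) (3,2,25) (3,3,21) (4,3,25)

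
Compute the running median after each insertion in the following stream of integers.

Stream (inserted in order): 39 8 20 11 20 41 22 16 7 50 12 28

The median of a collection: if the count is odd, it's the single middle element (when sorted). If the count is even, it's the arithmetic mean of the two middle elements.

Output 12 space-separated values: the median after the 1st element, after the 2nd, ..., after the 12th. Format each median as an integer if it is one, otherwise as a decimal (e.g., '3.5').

Answer: 39 23.5 20 15.5 20 20 20 20 20 20 20 20

Derivation:
Step 1: insert 39 -> lo=[39] (size 1, max 39) hi=[] (size 0) -> median=39
Step 2: insert 8 -> lo=[8] (size 1, max 8) hi=[39] (size 1, min 39) -> median=23.5
Step 3: insert 20 -> lo=[8, 20] (size 2, max 20) hi=[39] (size 1, min 39) -> median=20
Step 4: insert 11 -> lo=[8, 11] (size 2, max 11) hi=[20, 39] (size 2, min 20) -> median=15.5
Step 5: insert 20 -> lo=[8, 11, 20] (size 3, max 20) hi=[20, 39] (size 2, min 20) -> median=20
Step 6: insert 41 -> lo=[8, 11, 20] (size 3, max 20) hi=[20, 39, 41] (size 3, min 20) -> median=20
Step 7: insert 22 -> lo=[8, 11, 20, 20] (size 4, max 20) hi=[22, 39, 41] (size 3, min 22) -> median=20
Step 8: insert 16 -> lo=[8, 11, 16, 20] (size 4, max 20) hi=[20, 22, 39, 41] (size 4, min 20) -> median=20
Step 9: insert 7 -> lo=[7, 8, 11, 16, 20] (size 5, max 20) hi=[20, 22, 39, 41] (size 4, min 20) -> median=20
Step 10: insert 50 -> lo=[7, 8, 11, 16, 20] (size 5, max 20) hi=[20, 22, 39, 41, 50] (size 5, min 20) -> median=20
Step 11: insert 12 -> lo=[7, 8, 11, 12, 16, 20] (size 6, max 20) hi=[20, 22, 39, 41, 50] (size 5, min 20) -> median=20
Step 12: insert 28 -> lo=[7, 8, 11, 12, 16, 20] (size 6, max 20) hi=[20, 22, 28, 39, 41, 50] (size 6, min 20) -> median=20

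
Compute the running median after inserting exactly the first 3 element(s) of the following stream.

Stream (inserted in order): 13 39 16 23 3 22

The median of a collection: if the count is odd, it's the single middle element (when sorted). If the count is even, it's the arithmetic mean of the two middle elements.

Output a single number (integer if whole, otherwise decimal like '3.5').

Step 1: insert 13 -> lo=[13] (size 1, max 13) hi=[] (size 0) -> median=13
Step 2: insert 39 -> lo=[13] (size 1, max 13) hi=[39] (size 1, min 39) -> median=26
Step 3: insert 16 -> lo=[13, 16] (size 2, max 16) hi=[39] (size 1, min 39) -> median=16

Answer: 16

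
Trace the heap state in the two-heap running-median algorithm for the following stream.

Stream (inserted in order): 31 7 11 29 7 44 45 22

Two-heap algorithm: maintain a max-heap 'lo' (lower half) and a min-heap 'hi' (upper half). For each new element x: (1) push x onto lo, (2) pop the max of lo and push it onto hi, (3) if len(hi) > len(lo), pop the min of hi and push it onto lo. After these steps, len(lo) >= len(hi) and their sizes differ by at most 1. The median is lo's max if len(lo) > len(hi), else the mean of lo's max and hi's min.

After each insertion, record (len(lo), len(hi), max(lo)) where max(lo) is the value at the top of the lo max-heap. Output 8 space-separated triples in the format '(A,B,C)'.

Answer: (1,0,31) (1,1,7) (2,1,11) (2,2,11) (3,2,11) (3,3,11) (4,3,29) (4,4,22)

Derivation:
Step 1: insert 31 -> lo=[31] hi=[] -> (len(lo)=1, len(hi)=0, max(lo)=31)
Step 2: insert 7 -> lo=[7] hi=[31] -> (len(lo)=1, len(hi)=1, max(lo)=7)
Step 3: insert 11 -> lo=[7, 11] hi=[31] -> (len(lo)=2, len(hi)=1, max(lo)=11)
Step 4: insert 29 -> lo=[7, 11] hi=[29, 31] -> (len(lo)=2, len(hi)=2, max(lo)=11)
Step 5: insert 7 -> lo=[7, 7, 11] hi=[29, 31] -> (len(lo)=3, len(hi)=2, max(lo)=11)
Step 6: insert 44 -> lo=[7, 7, 11] hi=[29, 31, 44] -> (len(lo)=3, len(hi)=3, max(lo)=11)
Step 7: insert 45 -> lo=[7, 7, 11, 29] hi=[31, 44, 45] -> (len(lo)=4, len(hi)=3, max(lo)=29)
Step 8: insert 22 -> lo=[7, 7, 11, 22] hi=[29, 31, 44, 45] -> (len(lo)=4, len(hi)=4, max(lo)=22)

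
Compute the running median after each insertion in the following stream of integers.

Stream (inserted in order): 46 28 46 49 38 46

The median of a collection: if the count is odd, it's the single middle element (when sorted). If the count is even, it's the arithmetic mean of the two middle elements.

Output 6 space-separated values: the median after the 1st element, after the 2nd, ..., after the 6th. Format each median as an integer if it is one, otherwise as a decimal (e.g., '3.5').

Answer: 46 37 46 46 46 46

Derivation:
Step 1: insert 46 -> lo=[46] (size 1, max 46) hi=[] (size 0) -> median=46
Step 2: insert 28 -> lo=[28] (size 1, max 28) hi=[46] (size 1, min 46) -> median=37
Step 3: insert 46 -> lo=[28, 46] (size 2, max 46) hi=[46] (size 1, min 46) -> median=46
Step 4: insert 49 -> lo=[28, 46] (size 2, max 46) hi=[46, 49] (size 2, min 46) -> median=46
Step 5: insert 38 -> lo=[28, 38, 46] (size 3, max 46) hi=[46, 49] (size 2, min 46) -> median=46
Step 6: insert 46 -> lo=[28, 38, 46] (size 3, max 46) hi=[46, 46, 49] (size 3, min 46) -> median=46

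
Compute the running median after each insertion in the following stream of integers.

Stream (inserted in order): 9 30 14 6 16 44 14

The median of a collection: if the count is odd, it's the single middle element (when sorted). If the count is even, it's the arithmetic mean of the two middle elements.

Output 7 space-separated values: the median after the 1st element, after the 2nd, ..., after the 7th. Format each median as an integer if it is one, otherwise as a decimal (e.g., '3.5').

Step 1: insert 9 -> lo=[9] (size 1, max 9) hi=[] (size 0) -> median=9
Step 2: insert 30 -> lo=[9] (size 1, max 9) hi=[30] (size 1, min 30) -> median=19.5
Step 3: insert 14 -> lo=[9, 14] (size 2, max 14) hi=[30] (size 1, min 30) -> median=14
Step 4: insert 6 -> lo=[6, 9] (size 2, max 9) hi=[14, 30] (size 2, min 14) -> median=11.5
Step 5: insert 16 -> lo=[6, 9, 14] (size 3, max 14) hi=[16, 30] (size 2, min 16) -> median=14
Step 6: insert 44 -> lo=[6, 9, 14] (size 3, max 14) hi=[16, 30, 44] (size 3, min 16) -> median=15
Step 7: insert 14 -> lo=[6, 9, 14, 14] (size 4, max 14) hi=[16, 30, 44] (size 3, min 16) -> median=14

Answer: 9 19.5 14 11.5 14 15 14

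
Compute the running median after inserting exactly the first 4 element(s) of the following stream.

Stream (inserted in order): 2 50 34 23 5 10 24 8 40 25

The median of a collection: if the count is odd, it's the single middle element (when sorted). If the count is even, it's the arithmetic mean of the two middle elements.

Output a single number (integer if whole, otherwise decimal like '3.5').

Answer: 28.5

Derivation:
Step 1: insert 2 -> lo=[2] (size 1, max 2) hi=[] (size 0) -> median=2
Step 2: insert 50 -> lo=[2] (size 1, max 2) hi=[50] (size 1, min 50) -> median=26
Step 3: insert 34 -> lo=[2, 34] (size 2, max 34) hi=[50] (size 1, min 50) -> median=34
Step 4: insert 23 -> lo=[2, 23] (size 2, max 23) hi=[34, 50] (size 2, min 34) -> median=28.5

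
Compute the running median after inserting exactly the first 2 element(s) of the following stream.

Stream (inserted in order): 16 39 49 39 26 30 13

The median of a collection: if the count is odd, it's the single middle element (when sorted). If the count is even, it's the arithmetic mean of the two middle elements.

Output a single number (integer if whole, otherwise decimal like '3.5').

Answer: 27.5

Derivation:
Step 1: insert 16 -> lo=[16] (size 1, max 16) hi=[] (size 0) -> median=16
Step 2: insert 39 -> lo=[16] (size 1, max 16) hi=[39] (size 1, min 39) -> median=27.5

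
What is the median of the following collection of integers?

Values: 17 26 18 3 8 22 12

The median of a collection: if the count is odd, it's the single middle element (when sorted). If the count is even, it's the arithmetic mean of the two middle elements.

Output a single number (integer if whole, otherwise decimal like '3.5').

Step 1: insert 17 -> lo=[17] (size 1, max 17) hi=[] (size 0) -> median=17
Step 2: insert 26 -> lo=[17] (size 1, max 17) hi=[26] (size 1, min 26) -> median=21.5
Step 3: insert 18 -> lo=[17, 18] (size 2, max 18) hi=[26] (size 1, min 26) -> median=18
Step 4: insert 3 -> lo=[3, 17] (size 2, max 17) hi=[18, 26] (size 2, min 18) -> median=17.5
Step 5: insert 8 -> lo=[3, 8, 17] (size 3, max 17) hi=[18, 26] (size 2, min 18) -> median=17
Step 6: insert 22 -> lo=[3, 8, 17] (size 3, max 17) hi=[18, 22, 26] (size 3, min 18) -> median=17.5
Step 7: insert 12 -> lo=[3, 8, 12, 17] (size 4, max 17) hi=[18, 22, 26] (size 3, min 18) -> median=17

Answer: 17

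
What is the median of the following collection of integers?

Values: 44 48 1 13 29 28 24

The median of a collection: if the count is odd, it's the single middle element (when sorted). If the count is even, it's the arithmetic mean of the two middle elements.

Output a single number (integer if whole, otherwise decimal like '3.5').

Answer: 28

Derivation:
Step 1: insert 44 -> lo=[44] (size 1, max 44) hi=[] (size 0) -> median=44
Step 2: insert 48 -> lo=[44] (size 1, max 44) hi=[48] (size 1, min 48) -> median=46
Step 3: insert 1 -> lo=[1, 44] (size 2, max 44) hi=[48] (size 1, min 48) -> median=44
Step 4: insert 13 -> lo=[1, 13] (size 2, max 13) hi=[44, 48] (size 2, min 44) -> median=28.5
Step 5: insert 29 -> lo=[1, 13, 29] (size 3, max 29) hi=[44, 48] (size 2, min 44) -> median=29
Step 6: insert 28 -> lo=[1, 13, 28] (size 3, max 28) hi=[29, 44, 48] (size 3, min 29) -> median=28.5
Step 7: insert 24 -> lo=[1, 13, 24, 28] (size 4, max 28) hi=[29, 44, 48] (size 3, min 29) -> median=28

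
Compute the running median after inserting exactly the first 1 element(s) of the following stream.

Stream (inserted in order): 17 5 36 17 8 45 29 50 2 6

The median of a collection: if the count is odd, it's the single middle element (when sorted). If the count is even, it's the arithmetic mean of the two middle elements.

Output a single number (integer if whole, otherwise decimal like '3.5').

Step 1: insert 17 -> lo=[17] (size 1, max 17) hi=[] (size 0) -> median=17

Answer: 17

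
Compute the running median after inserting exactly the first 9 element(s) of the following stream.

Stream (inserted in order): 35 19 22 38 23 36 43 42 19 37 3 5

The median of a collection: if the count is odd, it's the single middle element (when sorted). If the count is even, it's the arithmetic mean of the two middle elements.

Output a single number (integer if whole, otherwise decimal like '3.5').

Step 1: insert 35 -> lo=[35] (size 1, max 35) hi=[] (size 0) -> median=35
Step 2: insert 19 -> lo=[19] (size 1, max 19) hi=[35] (size 1, min 35) -> median=27
Step 3: insert 22 -> lo=[19, 22] (size 2, max 22) hi=[35] (size 1, min 35) -> median=22
Step 4: insert 38 -> lo=[19, 22] (size 2, max 22) hi=[35, 38] (size 2, min 35) -> median=28.5
Step 5: insert 23 -> lo=[19, 22, 23] (size 3, max 23) hi=[35, 38] (size 2, min 35) -> median=23
Step 6: insert 36 -> lo=[19, 22, 23] (size 3, max 23) hi=[35, 36, 38] (size 3, min 35) -> median=29
Step 7: insert 43 -> lo=[19, 22, 23, 35] (size 4, max 35) hi=[36, 38, 43] (size 3, min 36) -> median=35
Step 8: insert 42 -> lo=[19, 22, 23, 35] (size 4, max 35) hi=[36, 38, 42, 43] (size 4, min 36) -> median=35.5
Step 9: insert 19 -> lo=[19, 19, 22, 23, 35] (size 5, max 35) hi=[36, 38, 42, 43] (size 4, min 36) -> median=35

Answer: 35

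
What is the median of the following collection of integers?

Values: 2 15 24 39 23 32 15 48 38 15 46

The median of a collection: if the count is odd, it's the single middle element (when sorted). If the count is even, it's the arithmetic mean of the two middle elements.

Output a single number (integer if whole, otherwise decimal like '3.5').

Answer: 24

Derivation:
Step 1: insert 2 -> lo=[2] (size 1, max 2) hi=[] (size 0) -> median=2
Step 2: insert 15 -> lo=[2] (size 1, max 2) hi=[15] (size 1, min 15) -> median=8.5
Step 3: insert 24 -> lo=[2, 15] (size 2, max 15) hi=[24] (size 1, min 24) -> median=15
Step 4: insert 39 -> lo=[2, 15] (size 2, max 15) hi=[24, 39] (size 2, min 24) -> median=19.5
Step 5: insert 23 -> lo=[2, 15, 23] (size 3, max 23) hi=[24, 39] (size 2, min 24) -> median=23
Step 6: insert 32 -> lo=[2, 15, 23] (size 3, max 23) hi=[24, 32, 39] (size 3, min 24) -> median=23.5
Step 7: insert 15 -> lo=[2, 15, 15, 23] (size 4, max 23) hi=[24, 32, 39] (size 3, min 24) -> median=23
Step 8: insert 48 -> lo=[2, 15, 15, 23] (size 4, max 23) hi=[24, 32, 39, 48] (size 4, min 24) -> median=23.5
Step 9: insert 38 -> lo=[2, 15, 15, 23, 24] (size 5, max 24) hi=[32, 38, 39, 48] (size 4, min 32) -> median=24
Step 10: insert 15 -> lo=[2, 15, 15, 15, 23] (size 5, max 23) hi=[24, 32, 38, 39, 48] (size 5, min 24) -> median=23.5
Step 11: insert 46 -> lo=[2, 15, 15, 15, 23, 24] (size 6, max 24) hi=[32, 38, 39, 46, 48] (size 5, min 32) -> median=24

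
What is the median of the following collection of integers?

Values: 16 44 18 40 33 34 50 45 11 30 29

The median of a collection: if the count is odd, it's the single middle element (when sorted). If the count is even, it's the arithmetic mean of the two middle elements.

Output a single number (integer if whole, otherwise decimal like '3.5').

Step 1: insert 16 -> lo=[16] (size 1, max 16) hi=[] (size 0) -> median=16
Step 2: insert 44 -> lo=[16] (size 1, max 16) hi=[44] (size 1, min 44) -> median=30
Step 3: insert 18 -> lo=[16, 18] (size 2, max 18) hi=[44] (size 1, min 44) -> median=18
Step 4: insert 40 -> lo=[16, 18] (size 2, max 18) hi=[40, 44] (size 2, min 40) -> median=29
Step 5: insert 33 -> lo=[16, 18, 33] (size 3, max 33) hi=[40, 44] (size 2, min 40) -> median=33
Step 6: insert 34 -> lo=[16, 18, 33] (size 3, max 33) hi=[34, 40, 44] (size 3, min 34) -> median=33.5
Step 7: insert 50 -> lo=[16, 18, 33, 34] (size 4, max 34) hi=[40, 44, 50] (size 3, min 40) -> median=34
Step 8: insert 45 -> lo=[16, 18, 33, 34] (size 4, max 34) hi=[40, 44, 45, 50] (size 4, min 40) -> median=37
Step 9: insert 11 -> lo=[11, 16, 18, 33, 34] (size 5, max 34) hi=[40, 44, 45, 50] (size 4, min 40) -> median=34
Step 10: insert 30 -> lo=[11, 16, 18, 30, 33] (size 5, max 33) hi=[34, 40, 44, 45, 50] (size 5, min 34) -> median=33.5
Step 11: insert 29 -> lo=[11, 16, 18, 29, 30, 33] (size 6, max 33) hi=[34, 40, 44, 45, 50] (size 5, min 34) -> median=33

Answer: 33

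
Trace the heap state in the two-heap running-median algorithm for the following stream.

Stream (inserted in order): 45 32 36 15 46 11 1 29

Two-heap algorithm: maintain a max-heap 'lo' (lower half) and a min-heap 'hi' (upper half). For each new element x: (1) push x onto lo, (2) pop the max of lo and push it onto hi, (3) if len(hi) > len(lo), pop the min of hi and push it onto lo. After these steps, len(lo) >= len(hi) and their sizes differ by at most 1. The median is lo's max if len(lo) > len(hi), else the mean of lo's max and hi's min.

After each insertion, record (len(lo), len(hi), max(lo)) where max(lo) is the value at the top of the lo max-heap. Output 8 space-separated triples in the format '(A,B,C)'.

Step 1: insert 45 -> lo=[45] hi=[] -> (len(lo)=1, len(hi)=0, max(lo)=45)
Step 2: insert 32 -> lo=[32] hi=[45] -> (len(lo)=1, len(hi)=1, max(lo)=32)
Step 3: insert 36 -> lo=[32, 36] hi=[45] -> (len(lo)=2, len(hi)=1, max(lo)=36)
Step 4: insert 15 -> lo=[15, 32] hi=[36, 45] -> (len(lo)=2, len(hi)=2, max(lo)=32)
Step 5: insert 46 -> lo=[15, 32, 36] hi=[45, 46] -> (len(lo)=3, len(hi)=2, max(lo)=36)
Step 6: insert 11 -> lo=[11, 15, 32] hi=[36, 45, 46] -> (len(lo)=3, len(hi)=3, max(lo)=32)
Step 7: insert 1 -> lo=[1, 11, 15, 32] hi=[36, 45, 46] -> (len(lo)=4, len(hi)=3, max(lo)=32)
Step 8: insert 29 -> lo=[1, 11, 15, 29] hi=[32, 36, 45, 46] -> (len(lo)=4, len(hi)=4, max(lo)=29)

Answer: (1,0,45) (1,1,32) (2,1,36) (2,2,32) (3,2,36) (3,3,32) (4,3,32) (4,4,29)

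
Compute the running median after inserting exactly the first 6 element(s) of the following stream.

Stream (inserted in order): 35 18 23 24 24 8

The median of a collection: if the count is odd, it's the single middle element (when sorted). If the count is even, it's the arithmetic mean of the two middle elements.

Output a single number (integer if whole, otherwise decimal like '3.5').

Step 1: insert 35 -> lo=[35] (size 1, max 35) hi=[] (size 0) -> median=35
Step 2: insert 18 -> lo=[18] (size 1, max 18) hi=[35] (size 1, min 35) -> median=26.5
Step 3: insert 23 -> lo=[18, 23] (size 2, max 23) hi=[35] (size 1, min 35) -> median=23
Step 4: insert 24 -> lo=[18, 23] (size 2, max 23) hi=[24, 35] (size 2, min 24) -> median=23.5
Step 5: insert 24 -> lo=[18, 23, 24] (size 3, max 24) hi=[24, 35] (size 2, min 24) -> median=24
Step 6: insert 8 -> lo=[8, 18, 23] (size 3, max 23) hi=[24, 24, 35] (size 3, min 24) -> median=23.5

Answer: 23.5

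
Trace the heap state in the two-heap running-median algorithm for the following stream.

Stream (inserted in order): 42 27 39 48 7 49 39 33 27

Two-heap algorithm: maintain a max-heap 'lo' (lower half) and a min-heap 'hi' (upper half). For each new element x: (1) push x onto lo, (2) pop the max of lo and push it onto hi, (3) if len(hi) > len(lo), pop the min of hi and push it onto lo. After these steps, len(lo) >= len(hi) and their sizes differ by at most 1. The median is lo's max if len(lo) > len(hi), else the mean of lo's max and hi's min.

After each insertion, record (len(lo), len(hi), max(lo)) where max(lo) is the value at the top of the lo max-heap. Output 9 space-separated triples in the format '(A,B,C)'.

Answer: (1,0,42) (1,1,27) (2,1,39) (2,2,39) (3,2,39) (3,3,39) (4,3,39) (4,4,39) (5,4,39)

Derivation:
Step 1: insert 42 -> lo=[42] hi=[] -> (len(lo)=1, len(hi)=0, max(lo)=42)
Step 2: insert 27 -> lo=[27] hi=[42] -> (len(lo)=1, len(hi)=1, max(lo)=27)
Step 3: insert 39 -> lo=[27, 39] hi=[42] -> (len(lo)=2, len(hi)=1, max(lo)=39)
Step 4: insert 48 -> lo=[27, 39] hi=[42, 48] -> (len(lo)=2, len(hi)=2, max(lo)=39)
Step 5: insert 7 -> lo=[7, 27, 39] hi=[42, 48] -> (len(lo)=3, len(hi)=2, max(lo)=39)
Step 6: insert 49 -> lo=[7, 27, 39] hi=[42, 48, 49] -> (len(lo)=3, len(hi)=3, max(lo)=39)
Step 7: insert 39 -> lo=[7, 27, 39, 39] hi=[42, 48, 49] -> (len(lo)=4, len(hi)=3, max(lo)=39)
Step 8: insert 33 -> lo=[7, 27, 33, 39] hi=[39, 42, 48, 49] -> (len(lo)=4, len(hi)=4, max(lo)=39)
Step 9: insert 27 -> lo=[7, 27, 27, 33, 39] hi=[39, 42, 48, 49] -> (len(lo)=5, len(hi)=4, max(lo)=39)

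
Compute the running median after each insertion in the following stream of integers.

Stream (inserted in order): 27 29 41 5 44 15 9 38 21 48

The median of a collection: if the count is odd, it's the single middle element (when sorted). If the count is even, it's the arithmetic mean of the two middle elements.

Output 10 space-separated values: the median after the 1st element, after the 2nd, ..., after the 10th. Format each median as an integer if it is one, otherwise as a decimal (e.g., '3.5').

Step 1: insert 27 -> lo=[27] (size 1, max 27) hi=[] (size 0) -> median=27
Step 2: insert 29 -> lo=[27] (size 1, max 27) hi=[29] (size 1, min 29) -> median=28
Step 3: insert 41 -> lo=[27, 29] (size 2, max 29) hi=[41] (size 1, min 41) -> median=29
Step 4: insert 5 -> lo=[5, 27] (size 2, max 27) hi=[29, 41] (size 2, min 29) -> median=28
Step 5: insert 44 -> lo=[5, 27, 29] (size 3, max 29) hi=[41, 44] (size 2, min 41) -> median=29
Step 6: insert 15 -> lo=[5, 15, 27] (size 3, max 27) hi=[29, 41, 44] (size 3, min 29) -> median=28
Step 7: insert 9 -> lo=[5, 9, 15, 27] (size 4, max 27) hi=[29, 41, 44] (size 3, min 29) -> median=27
Step 8: insert 38 -> lo=[5, 9, 15, 27] (size 4, max 27) hi=[29, 38, 41, 44] (size 4, min 29) -> median=28
Step 9: insert 21 -> lo=[5, 9, 15, 21, 27] (size 5, max 27) hi=[29, 38, 41, 44] (size 4, min 29) -> median=27
Step 10: insert 48 -> lo=[5, 9, 15, 21, 27] (size 5, max 27) hi=[29, 38, 41, 44, 48] (size 5, min 29) -> median=28

Answer: 27 28 29 28 29 28 27 28 27 28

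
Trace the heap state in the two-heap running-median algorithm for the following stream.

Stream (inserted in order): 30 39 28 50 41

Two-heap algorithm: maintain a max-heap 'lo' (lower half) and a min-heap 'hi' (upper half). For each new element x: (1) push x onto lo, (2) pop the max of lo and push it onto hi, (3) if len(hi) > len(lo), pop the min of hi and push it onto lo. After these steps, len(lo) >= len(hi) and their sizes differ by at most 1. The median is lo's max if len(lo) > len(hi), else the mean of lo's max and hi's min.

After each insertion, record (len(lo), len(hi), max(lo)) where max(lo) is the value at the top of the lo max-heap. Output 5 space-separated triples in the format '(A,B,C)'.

Step 1: insert 30 -> lo=[30] hi=[] -> (len(lo)=1, len(hi)=0, max(lo)=30)
Step 2: insert 39 -> lo=[30] hi=[39] -> (len(lo)=1, len(hi)=1, max(lo)=30)
Step 3: insert 28 -> lo=[28, 30] hi=[39] -> (len(lo)=2, len(hi)=1, max(lo)=30)
Step 4: insert 50 -> lo=[28, 30] hi=[39, 50] -> (len(lo)=2, len(hi)=2, max(lo)=30)
Step 5: insert 41 -> lo=[28, 30, 39] hi=[41, 50] -> (len(lo)=3, len(hi)=2, max(lo)=39)

Answer: (1,0,30) (1,1,30) (2,1,30) (2,2,30) (3,2,39)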